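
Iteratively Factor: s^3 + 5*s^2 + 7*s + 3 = (s + 1)*(s^2 + 4*s + 3) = (s + 1)^2*(s + 3)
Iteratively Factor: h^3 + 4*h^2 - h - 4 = (h + 1)*(h^2 + 3*h - 4) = (h + 1)*(h + 4)*(h - 1)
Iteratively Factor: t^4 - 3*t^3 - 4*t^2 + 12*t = (t - 2)*(t^3 - t^2 - 6*t) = t*(t - 2)*(t^2 - t - 6) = t*(t - 3)*(t - 2)*(t + 2)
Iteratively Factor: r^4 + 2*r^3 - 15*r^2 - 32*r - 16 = (r + 1)*(r^3 + r^2 - 16*r - 16) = (r + 1)^2*(r^2 - 16) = (r + 1)^2*(r + 4)*(r - 4)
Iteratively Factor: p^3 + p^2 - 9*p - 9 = (p + 1)*(p^2 - 9) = (p - 3)*(p + 1)*(p + 3)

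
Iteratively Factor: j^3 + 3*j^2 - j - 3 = (j - 1)*(j^2 + 4*j + 3) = (j - 1)*(j + 3)*(j + 1)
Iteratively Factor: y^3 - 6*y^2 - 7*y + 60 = (y + 3)*(y^2 - 9*y + 20) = (y - 5)*(y + 3)*(y - 4)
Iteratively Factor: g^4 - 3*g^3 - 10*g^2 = (g - 5)*(g^3 + 2*g^2) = g*(g - 5)*(g^2 + 2*g) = g*(g - 5)*(g + 2)*(g)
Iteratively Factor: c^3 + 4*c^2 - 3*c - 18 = (c + 3)*(c^2 + c - 6) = (c - 2)*(c + 3)*(c + 3)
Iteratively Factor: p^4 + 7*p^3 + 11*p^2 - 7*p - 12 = (p + 3)*(p^3 + 4*p^2 - p - 4) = (p - 1)*(p + 3)*(p^2 + 5*p + 4) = (p - 1)*(p + 3)*(p + 4)*(p + 1)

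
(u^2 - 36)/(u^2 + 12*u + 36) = (u - 6)/(u + 6)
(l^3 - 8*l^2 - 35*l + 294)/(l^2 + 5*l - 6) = (l^2 - 14*l + 49)/(l - 1)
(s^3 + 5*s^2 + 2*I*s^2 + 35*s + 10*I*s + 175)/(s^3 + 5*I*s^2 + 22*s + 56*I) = (s^2 + 5*s*(1 - I) - 25*I)/(s^2 - 2*I*s + 8)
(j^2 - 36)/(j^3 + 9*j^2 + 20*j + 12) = (j - 6)/(j^2 + 3*j + 2)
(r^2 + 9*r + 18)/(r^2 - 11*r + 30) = (r^2 + 9*r + 18)/(r^2 - 11*r + 30)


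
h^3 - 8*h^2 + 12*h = h*(h - 6)*(h - 2)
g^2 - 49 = (g - 7)*(g + 7)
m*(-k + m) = -k*m + m^2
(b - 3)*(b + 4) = b^2 + b - 12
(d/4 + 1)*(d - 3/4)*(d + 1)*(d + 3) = d^4/4 + 29*d^3/16 + 13*d^2/4 - 9*d/16 - 9/4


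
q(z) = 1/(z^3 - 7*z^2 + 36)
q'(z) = (-3*z^2 + 14*z)/(z^3 - 7*z^2 + 36)^2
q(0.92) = 0.03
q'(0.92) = 0.01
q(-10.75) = -0.00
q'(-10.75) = -0.00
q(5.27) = -0.08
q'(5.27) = -0.07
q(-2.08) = -0.30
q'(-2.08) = -3.90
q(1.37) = 0.04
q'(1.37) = 0.02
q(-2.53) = -0.04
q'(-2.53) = -0.09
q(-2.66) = -0.03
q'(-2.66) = -0.06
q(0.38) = 0.03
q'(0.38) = 0.00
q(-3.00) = -0.02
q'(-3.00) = -0.02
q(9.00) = 0.01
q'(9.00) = 0.00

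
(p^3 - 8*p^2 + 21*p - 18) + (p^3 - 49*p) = 2*p^3 - 8*p^2 - 28*p - 18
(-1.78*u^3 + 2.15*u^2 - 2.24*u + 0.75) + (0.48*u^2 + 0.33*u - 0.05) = -1.78*u^3 + 2.63*u^2 - 1.91*u + 0.7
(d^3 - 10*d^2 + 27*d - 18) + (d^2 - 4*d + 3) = d^3 - 9*d^2 + 23*d - 15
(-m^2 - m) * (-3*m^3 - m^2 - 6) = 3*m^5 + 4*m^4 + m^3 + 6*m^2 + 6*m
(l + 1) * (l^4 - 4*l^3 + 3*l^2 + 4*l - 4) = l^5 - 3*l^4 - l^3 + 7*l^2 - 4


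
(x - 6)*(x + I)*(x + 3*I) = x^3 - 6*x^2 + 4*I*x^2 - 3*x - 24*I*x + 18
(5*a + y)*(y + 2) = 5*a*y + 10*a + y^2 + 2*y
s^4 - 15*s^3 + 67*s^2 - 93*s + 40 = (s - 8)*(s - 5)*(s - 1)^2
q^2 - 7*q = q*(q - 7)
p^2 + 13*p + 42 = (p + 6)*(p + 7)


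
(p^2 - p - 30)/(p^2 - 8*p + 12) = (p + 5)/(p - 2)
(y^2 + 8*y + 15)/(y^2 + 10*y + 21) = (y + 5)/(y + 7)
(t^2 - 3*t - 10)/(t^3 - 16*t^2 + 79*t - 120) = (t + 2)/(t^2 - 11*t + 24)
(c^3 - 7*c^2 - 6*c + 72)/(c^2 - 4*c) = c - 3 - 18/c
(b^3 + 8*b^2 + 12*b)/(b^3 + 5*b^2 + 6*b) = (b + 6)/(b + 3)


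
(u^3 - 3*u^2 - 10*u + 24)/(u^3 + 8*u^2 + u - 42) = (u - 4)/(u + 7)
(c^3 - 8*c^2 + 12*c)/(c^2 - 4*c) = (c^2 - 8*c + 12)/(c - 4)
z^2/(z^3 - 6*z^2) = 1/(z - 6)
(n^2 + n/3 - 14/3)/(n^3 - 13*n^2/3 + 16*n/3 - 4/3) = (3*n + 7)/(3*n^2 - 7*n + 2)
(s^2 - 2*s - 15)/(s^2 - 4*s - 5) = (s + 3)/(s + 1)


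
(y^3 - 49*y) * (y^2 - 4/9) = y^5 - 445*y^3/9 + 196*y/9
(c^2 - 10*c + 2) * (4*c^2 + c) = 4*c^4 - 39*c^3 - 2*c^2 + 2*c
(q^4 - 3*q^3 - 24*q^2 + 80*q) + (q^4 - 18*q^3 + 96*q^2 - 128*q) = 2*q^4 - 21*q^3 + 72*q^2 - 48*q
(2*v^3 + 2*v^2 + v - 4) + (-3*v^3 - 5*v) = -v^3 + 2*v^2 - 4*v - 4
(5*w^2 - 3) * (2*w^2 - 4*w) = 10*w^4 - 20*w^3 - 6*w^2 + 12*w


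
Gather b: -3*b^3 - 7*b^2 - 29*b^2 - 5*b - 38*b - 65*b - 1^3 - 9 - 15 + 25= -3*b^3 - 36*b^2 - 108*b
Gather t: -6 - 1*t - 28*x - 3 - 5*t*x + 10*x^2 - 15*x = t*(-5*x - 1) + 10*x^2 - 43*x - 9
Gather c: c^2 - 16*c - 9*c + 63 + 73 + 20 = c^2 - 25*c + 156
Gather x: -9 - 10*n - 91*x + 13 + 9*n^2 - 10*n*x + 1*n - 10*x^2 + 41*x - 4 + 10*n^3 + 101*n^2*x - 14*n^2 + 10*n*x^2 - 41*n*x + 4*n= 10*n^3 - 5*n^2 - 5*n + x^2*(10*n - 10) + x*(101*n^2 - 51*n - 50)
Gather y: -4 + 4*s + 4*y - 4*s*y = 4*s + y*(4 - 4*s) - 4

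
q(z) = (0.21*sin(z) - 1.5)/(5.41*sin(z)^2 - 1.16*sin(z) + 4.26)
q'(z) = (-10.82*sin(z)*cos(z) + 1.16*cos(z))*(0.21*sin(z) - 1.5)/(5.41*sin(z)^2 - 1.16*sin(z) + 4.26)^2 + 0.21*cos(z)/(5.41*sin(z)^2 - 1.16*sin(z) + 4.26) = (-1.1361*sin(z)^2 + 16.23*sin(z) - 0.8454)*cos(z)/(29.2681*sin(z)^4 - 12.5512*sin(z)^3 + 47.4388*sin(z)^2 - 9.8832*sin(z) + 18.1476)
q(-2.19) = -0.19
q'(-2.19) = 0.11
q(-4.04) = -0.20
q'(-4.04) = -0.16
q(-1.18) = -0.17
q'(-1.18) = -0.06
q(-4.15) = -0.18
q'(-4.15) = -0.13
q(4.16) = -0.18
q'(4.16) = 0.10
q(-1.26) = -0.17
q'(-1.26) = -0.05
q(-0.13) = -0.34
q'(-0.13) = -0.15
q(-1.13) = -0.17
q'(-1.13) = -0.07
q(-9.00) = -0.28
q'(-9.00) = 0.22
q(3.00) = -0.35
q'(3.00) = -0.08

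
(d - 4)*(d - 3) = d^2 - 7*d + 12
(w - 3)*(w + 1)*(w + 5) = w^3 + 3*w^2 - 13*w - 15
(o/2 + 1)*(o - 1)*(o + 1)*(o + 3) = o^4/2 + 5*o^3/2 + 5*o^2/2 - 5*o/2 - 3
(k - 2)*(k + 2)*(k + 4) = k^3 + 4*k^2 - 4*k - 16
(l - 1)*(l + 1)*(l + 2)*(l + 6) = l^4 + 8*l^3 + 11*l^2 - 8*l - 12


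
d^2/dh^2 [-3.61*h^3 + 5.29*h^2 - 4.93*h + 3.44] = 10.58 - 21.66*h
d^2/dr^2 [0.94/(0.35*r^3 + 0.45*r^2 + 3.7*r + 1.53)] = (-(1.974*r + 0.846)*(0.35*r^3 + 0.45*r^2 + 3.7*r + 1.53) + 0.94*(1.05*r^2 + 0.9*r + 3.7)*(2.1*r^2 + 1.8*r + 7.4))/(0.35*r^3 + 0.45*r^2 + 3.7*r + 1.53)^3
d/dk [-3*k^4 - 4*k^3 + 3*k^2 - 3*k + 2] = -12*k^3 - 12*k^2 + 6*k - 3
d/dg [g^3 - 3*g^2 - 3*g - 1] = 3*g^2 - 6*g - 3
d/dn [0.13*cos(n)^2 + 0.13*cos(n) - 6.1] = -(0.26*cos(n) + 0.13)*sin(n)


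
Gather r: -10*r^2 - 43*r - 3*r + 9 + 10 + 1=-10*r^2 - 46*r + 20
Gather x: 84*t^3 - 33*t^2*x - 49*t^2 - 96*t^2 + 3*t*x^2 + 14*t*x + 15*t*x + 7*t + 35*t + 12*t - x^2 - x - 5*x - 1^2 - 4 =84*t^3 - 145*t^2 + 54*t + x^2*(3*t - 1) + x*(-33*t^2 + 29*t - 6) - 5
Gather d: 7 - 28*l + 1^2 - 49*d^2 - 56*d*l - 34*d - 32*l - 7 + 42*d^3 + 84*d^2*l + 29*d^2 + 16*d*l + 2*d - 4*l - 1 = 42*d^3 + d^2*(84*l - 20) + d*(-40*l - 32) - 64*l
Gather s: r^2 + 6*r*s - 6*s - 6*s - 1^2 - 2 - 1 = r^2 + s*(6*r - 12) - 4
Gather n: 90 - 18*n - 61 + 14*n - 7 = 22 - 4*n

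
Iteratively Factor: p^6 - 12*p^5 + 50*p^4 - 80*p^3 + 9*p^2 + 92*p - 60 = (p - 1)*(p^5 - 11*p^4 + 39*p^3 - 41*p^2 - 32*p + 60) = (p - 3)*(p - 1)*(p^4 - 8*p^3 + 15*p^2 + 4*p - 20) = (p - 5)*(p - 3)*(p - 1)*(p^3 - 3*p^2 + 4) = (p - 5)*(p - 3)*(p - 2)*(p - 1)*(p^2 - p - 2) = (p - 5)*(p - 3)*(p - 2)^2*(p - 1)*(p + 1)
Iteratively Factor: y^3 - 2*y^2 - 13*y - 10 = (y + 2)*(y^2 - 4*y - 5) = (y + 1)*(y + 2)*(y - 5)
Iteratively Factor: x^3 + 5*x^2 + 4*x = (x + 4)*(x^2 + x) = x*(x + 4)*(x + 1)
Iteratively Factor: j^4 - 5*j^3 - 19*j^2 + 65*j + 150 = (j - 5)*(j^3 - 19*j - 30) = (j - 5)*(j + 3)*(j^2 - 3*j - 10) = (j - 5)*(j + 2)*(j + 3)*(j - 5)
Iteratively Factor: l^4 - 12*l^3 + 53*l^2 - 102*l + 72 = (l - 2)*(l^3 - 10*l^2 + 33*l - 36) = (l - 3)*(l - 2)*(l^2 - 7*l + 12) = (l - 4)*(l - 3)*(l - 2)*(l - 3)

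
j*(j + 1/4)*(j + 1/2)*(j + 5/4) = j^4 + 2*j^3 + 17*j^2/16 + 5*j/32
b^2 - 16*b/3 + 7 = (b - 3)*(b - 7/3)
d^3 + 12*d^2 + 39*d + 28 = (d + 1)*(d + 4)*(d + 7)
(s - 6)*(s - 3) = s^2 - 9*s + 18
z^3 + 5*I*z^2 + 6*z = z*(z - I)*(z + 6*I)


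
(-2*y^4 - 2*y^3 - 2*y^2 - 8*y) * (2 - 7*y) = 14*y^5 + 10*y^4 + 10*y^3 + 52*y^2 - 16*y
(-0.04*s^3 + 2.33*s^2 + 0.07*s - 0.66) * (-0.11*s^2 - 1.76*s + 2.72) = 0.0044*s^5 - 0.1859*s^4 - 4.2173*s^3 + 6.287*s^2 + 1.352*s - 1.7952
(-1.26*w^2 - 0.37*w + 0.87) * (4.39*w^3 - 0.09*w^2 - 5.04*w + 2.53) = -5.5314*w^5 - 1.5109*w^4 + 10.203*w^3 - 1.4013*w^2 - 5.3209*w + 2.2011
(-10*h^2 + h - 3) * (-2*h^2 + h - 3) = 20*h^4 - 12*h^3 + 37*h^2 - 6*h + 9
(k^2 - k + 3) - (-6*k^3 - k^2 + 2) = 6*k^3 + 2*k^2 - k + 1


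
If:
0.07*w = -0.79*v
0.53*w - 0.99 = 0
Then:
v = -0.17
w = 1.87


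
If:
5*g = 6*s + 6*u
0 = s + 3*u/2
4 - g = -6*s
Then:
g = -2/7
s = -5/7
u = 10/21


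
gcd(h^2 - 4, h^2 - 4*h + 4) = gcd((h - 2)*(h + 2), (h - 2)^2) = h - 2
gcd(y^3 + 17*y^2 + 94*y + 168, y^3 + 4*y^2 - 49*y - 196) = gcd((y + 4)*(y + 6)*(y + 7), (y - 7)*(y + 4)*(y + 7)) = y^2 + 11*y + 28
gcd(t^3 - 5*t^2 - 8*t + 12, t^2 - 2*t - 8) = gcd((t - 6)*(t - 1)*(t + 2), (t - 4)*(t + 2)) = t + 2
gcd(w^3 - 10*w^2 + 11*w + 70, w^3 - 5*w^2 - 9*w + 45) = w - 5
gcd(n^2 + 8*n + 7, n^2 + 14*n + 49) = n + 7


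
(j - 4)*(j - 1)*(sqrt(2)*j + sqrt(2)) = sqrt(2)*j^3 - 4*sqrt(2)*j^2 - sqrt(2)*j + 4*sqrt(2)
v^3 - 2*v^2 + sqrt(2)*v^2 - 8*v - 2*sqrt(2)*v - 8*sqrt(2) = (v - 4)*(v + 2)*(v + sqrt(2))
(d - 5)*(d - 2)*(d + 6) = d^3 - d^2 - 32*d + 60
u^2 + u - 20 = (u - 4)*(u + 5)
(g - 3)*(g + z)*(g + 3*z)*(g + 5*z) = g^4 + 9*g^3*z - 3*g^3 + 23*g^2*z^2 - 27*g^2*z + 15*g*z^3 - 69*g*z^2 - 45*z^3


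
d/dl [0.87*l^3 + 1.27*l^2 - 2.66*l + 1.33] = 2.61*l^2 + 2.54*l - 2.66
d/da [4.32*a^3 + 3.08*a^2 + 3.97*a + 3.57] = 12.96*a^2 + 6.16*a + 3.97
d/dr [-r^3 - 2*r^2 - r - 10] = -3*r^2 - 4*r - 1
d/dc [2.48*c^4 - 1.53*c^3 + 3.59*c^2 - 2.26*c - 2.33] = 9.92*c^3 - 4.59*c^2 + 7.18*c - 2.26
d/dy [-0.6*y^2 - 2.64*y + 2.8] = -1.2*y - 2.64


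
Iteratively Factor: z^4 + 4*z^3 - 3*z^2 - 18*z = (z)*(z^3 + 4*z^2 - 3*z - 18) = z*(z + 3)*(z^2 + z - 6) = z*(z - 2)*(z + 3)*(z + 3)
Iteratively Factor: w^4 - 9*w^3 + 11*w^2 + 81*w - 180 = (w - 3)*(w^3 - 6*w^2 - 7*w + 60) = (w - 5)*(w - 3)*(w^2 - w - 12) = (w - 5)*(w - 4)*(w - 3)*(w + 3)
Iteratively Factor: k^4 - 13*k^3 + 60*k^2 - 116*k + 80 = (k - 5)*(k^3 - 8*k^2 + 20*k - 16) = (k - 5)*(k - 2)*(k^2 - 6*k + 8) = (k - 5)*(k - 2)^2*(k - 4)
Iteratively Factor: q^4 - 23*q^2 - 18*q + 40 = (q - 5)*(q^3 + 5*q^2 + 2*q - 8) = (q - 5)*(q + 4)*(q^2 + q - 2) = (q - 5)*(q - 1)*(q + 4)*(q + 2)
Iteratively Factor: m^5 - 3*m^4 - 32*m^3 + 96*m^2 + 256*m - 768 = (m + 4)*(m^4 - 7*m^3 - 4*m^2 + 112*m - 192) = (m - 4)*(m + 4)*(m^3 - 3*m^2 - 16*m + 48) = (m - 4)*(m - 3)*(m + 4)*(m^2 - 16) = (m - 4)^2*(m - 3)*(m + 4)*(m + 4)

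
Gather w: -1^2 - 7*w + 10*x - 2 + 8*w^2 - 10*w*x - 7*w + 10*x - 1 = 8*w^2 + w*(-10*x - 14) + 20*x - 4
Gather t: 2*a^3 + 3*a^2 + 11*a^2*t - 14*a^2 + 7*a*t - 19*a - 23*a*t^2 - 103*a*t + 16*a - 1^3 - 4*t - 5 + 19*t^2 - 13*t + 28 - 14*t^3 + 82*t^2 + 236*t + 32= 2*a^3 - 11*a^2 - 3*a - 14*t^3 + t^2*(101 - 23*a) + t*(11*a^2 - 96*a + 219) + 54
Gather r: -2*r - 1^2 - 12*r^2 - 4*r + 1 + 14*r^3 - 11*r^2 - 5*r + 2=14*r^3 - 23*r^2 - 11*r + 2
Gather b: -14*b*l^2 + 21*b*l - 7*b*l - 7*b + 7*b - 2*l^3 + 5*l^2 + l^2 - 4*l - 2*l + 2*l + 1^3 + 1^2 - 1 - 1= b*(-14*l^2 + 14*l) - 2*l^3 + 6*l^2 - 4*l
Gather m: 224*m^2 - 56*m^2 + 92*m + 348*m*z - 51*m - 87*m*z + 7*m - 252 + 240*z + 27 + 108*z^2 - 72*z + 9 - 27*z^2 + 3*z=168*m^2 + m*(261*z + 48) + 81*z^2 + 171*z - 216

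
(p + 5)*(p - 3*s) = p^2 - 3*p*s + 5*p - 15*s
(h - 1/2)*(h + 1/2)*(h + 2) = h^3 + 2*h^2 - h/4 - 1/2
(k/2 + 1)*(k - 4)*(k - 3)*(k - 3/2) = k^4/2 - 13*k^3/4 + 11*k^2/4 + 27*k/2 - 18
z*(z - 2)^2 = z^3 - 4*z^2 + 4*z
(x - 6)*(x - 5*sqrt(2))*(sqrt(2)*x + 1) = sqrt(2)*x^3 - 9*x^2 - 6*sqrt(2)*x^2 - 5*sqrt(2)*x + 54*x + 30*sqrt(2)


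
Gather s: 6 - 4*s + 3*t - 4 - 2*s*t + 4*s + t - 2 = -2*s*t + 4*t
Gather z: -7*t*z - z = z*(-7*t - 1)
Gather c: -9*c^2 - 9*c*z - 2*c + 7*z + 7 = -9*c^2 + c*(-9*z - 2) + 7*z + 7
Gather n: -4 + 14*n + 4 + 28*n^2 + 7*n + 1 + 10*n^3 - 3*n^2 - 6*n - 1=10*n^3 + 25*n^2 + 15*n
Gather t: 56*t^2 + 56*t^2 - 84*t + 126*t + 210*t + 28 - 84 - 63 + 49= 112*t^2 + 252*t - 70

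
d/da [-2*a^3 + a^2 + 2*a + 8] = -6*a^2 + 2*a + 2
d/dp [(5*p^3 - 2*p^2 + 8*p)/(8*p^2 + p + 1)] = (40*p^4 + 10*p^3 - 51*p^2 - 4*p + 8)/(64*p^4 + 16*p^3 + 17*p^2 + 2*p + 1)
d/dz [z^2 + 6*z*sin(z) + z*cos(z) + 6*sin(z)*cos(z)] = -z*sin(z) + 6*z*cos(z) + 2*z + 6*sin(z) + cos(z) + 6*cos(2*z)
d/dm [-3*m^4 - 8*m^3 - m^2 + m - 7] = -12*m^3 - 24*m^2 - 2*m + 1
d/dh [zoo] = 0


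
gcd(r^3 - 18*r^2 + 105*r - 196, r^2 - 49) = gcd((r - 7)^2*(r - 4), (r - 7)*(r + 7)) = r - 7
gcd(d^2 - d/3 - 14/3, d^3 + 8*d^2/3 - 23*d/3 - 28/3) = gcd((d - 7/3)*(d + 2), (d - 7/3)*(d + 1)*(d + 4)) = d - 7/3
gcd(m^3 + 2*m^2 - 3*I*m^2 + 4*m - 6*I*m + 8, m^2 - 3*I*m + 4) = m^2 - 3*I*m + 4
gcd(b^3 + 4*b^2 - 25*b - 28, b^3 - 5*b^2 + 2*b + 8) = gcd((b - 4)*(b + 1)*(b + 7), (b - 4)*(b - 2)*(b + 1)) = b^2 - 3*b - 4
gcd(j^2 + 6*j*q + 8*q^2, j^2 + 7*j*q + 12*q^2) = j + 4*q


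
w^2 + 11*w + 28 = (w + 4)*(w + 7)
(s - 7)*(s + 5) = s^2 - 2*s - 35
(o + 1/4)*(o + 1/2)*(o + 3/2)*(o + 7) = o^4 + 37*o^3/4 + 17*o^2 + 143*o/16 + 21/16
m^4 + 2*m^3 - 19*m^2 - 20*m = m*(m - 4)*(m + 1)*(m + 5)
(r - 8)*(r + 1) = r^2 - 7*r - 8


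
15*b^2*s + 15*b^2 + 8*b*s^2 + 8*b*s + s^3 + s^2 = (3*b + s)*(5*b + s)*(s + 1)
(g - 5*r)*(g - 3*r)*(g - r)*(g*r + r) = g^4*r - 9*g^3*r^2 + g^3*r + 23*g^2*r^3 - 9*g^2*r^2 - 15*g*r^4 + 23*g*r^3 - 15*r^4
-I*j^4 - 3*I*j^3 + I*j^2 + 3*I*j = j*(j + 1)*(j + 3)*(-I*j + I)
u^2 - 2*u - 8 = (u - 4)*(u + 2)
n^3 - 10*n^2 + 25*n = n*(n - 5)^2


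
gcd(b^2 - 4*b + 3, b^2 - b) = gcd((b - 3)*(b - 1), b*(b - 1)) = b - 1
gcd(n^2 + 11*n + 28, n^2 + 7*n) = n + 7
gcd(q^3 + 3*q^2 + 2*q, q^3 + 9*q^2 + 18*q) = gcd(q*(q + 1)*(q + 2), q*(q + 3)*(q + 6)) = q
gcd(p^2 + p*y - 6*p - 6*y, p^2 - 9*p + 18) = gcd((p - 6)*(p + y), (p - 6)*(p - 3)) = p - 6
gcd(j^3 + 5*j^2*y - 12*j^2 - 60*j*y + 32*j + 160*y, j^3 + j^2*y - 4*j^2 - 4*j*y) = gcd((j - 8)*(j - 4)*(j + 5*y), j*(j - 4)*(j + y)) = j - 4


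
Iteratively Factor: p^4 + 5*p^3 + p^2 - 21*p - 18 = (p + 3)*(p^3 + 2*p^2 - 5*p - 6) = (p + 3)^2*(p^2 - p - 2) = (p + 1)*(p + 3)^2*(p - 2)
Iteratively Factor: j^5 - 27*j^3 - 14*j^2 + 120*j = (j - 5)*(j^4 + 5*j^3 - 2*j^2 - 24*j) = (j - 5)*(j - 2)*(j^3 + 7*j^2 + 12*j) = (j - 5)*(j - 2)*(j + 4)*(j^2 + 3*j) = j*(j - 5)*(j - 2)*(j + 4)*(j + 3)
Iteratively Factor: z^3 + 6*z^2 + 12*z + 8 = (z + 2)*(z^2 + 4*z + 4) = (z + 2)^2*(z + 2)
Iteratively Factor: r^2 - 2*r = (r)*(r - 2)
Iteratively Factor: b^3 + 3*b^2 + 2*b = (b)*(b^2 + 3*b + 2) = b*(b + 2)*(b + 1)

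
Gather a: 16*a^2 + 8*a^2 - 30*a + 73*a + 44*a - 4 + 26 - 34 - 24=24*a^2 + 87*a - 36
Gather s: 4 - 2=2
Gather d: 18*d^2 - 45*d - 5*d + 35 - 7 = 18*d^2 - 50*d + 28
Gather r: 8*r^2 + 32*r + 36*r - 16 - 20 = 8*r^2 + 68*r - 36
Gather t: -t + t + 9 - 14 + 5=0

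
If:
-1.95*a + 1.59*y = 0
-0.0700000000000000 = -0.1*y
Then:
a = 0.57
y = 0.70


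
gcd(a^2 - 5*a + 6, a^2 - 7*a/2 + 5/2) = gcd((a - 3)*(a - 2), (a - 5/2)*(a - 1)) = 1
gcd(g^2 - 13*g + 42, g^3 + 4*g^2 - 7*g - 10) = 1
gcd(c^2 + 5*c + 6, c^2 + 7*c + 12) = c + 3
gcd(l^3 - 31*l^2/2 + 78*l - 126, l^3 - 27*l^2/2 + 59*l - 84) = l^2 - 19*l/2 + 21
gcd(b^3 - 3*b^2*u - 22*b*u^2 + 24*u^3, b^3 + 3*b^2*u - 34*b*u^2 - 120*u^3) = -b^2 + 2*b*u + 24*u^2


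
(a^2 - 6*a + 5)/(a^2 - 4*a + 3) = (a - 5)/(a - 3)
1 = 1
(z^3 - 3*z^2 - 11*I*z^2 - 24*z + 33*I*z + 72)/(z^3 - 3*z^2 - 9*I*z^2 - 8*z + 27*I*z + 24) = (z - 3*I)/(z - I)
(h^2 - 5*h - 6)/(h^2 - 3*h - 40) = (-h^2 + 5*h + 6)/(-h^2 + 3*h + 40)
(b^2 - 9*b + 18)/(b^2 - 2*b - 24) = (b - 3)/(b + 4)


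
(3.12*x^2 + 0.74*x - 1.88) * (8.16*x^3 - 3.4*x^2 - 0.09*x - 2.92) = 25.4592*x^5 - 4.5696*x^4 - 18.1376*x^3 - 2.785*x^2 - 1.9916*x + 5.4896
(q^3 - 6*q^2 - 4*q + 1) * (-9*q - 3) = -9*q^4 + 51*q^3 + 54*q^2 + 3*q - 3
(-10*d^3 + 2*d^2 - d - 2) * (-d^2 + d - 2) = 10*d^5 - 12*d^4 + 23*d^3 - 3*d^2 + 4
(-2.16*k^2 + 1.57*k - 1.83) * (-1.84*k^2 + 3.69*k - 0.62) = 3.9744*k^4 - 10.8592*k^3 + 10.4997*k^2 - 7.7261*k + 1.1346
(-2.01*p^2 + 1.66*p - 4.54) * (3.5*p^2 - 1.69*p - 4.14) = -7.035*p^4 + 9.2069*p^3 - 10.374*p^2 + 0.800200000000001*p + 18.7956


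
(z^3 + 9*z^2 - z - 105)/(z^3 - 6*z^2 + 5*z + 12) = (z^2 + 12*z + 35)/(z^2 - 3*z - 4)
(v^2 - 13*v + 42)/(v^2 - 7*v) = (v - 6)/v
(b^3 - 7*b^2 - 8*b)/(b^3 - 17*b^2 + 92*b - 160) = b*(b + 1)/(b^2 - 9*b + 20)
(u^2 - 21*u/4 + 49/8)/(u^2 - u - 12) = (-u^2 + 21*u/4 - 49/8)/(-u^2 + u + 12)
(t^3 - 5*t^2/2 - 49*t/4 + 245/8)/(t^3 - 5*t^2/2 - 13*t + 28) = (t^2 - 6*t + 35/4)/(t^2 - 6*t + 8)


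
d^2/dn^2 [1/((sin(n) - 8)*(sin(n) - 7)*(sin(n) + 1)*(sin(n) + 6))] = 2*(-8*sin(n)^7 + 100*sin(n)^6 - 120*sin(n)^5 - 1741*sin(n)^4 + 3144*sin(n)^3 + 7595*sin(n)^2 - 85810*sin(n) + 105652)/((sin(n) - 8)^3*(sin(n) - 7)^3*(sin(n) + 1)^2*(sin(n) + 6)^3)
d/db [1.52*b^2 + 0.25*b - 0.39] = 3.04*b + 0.25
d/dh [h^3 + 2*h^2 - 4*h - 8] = 3*h^2 + 4*h - 4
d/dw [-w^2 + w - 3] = 1 - 2*w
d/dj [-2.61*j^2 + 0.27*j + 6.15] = 0.27 - 5.22*j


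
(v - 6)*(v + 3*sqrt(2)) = v^2 - 6*v + 3*sqrt(2)*v - 18*sqrt(2)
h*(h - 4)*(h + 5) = h^3 + h^2 - 20*h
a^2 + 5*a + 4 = (a + 1)*(a + 4)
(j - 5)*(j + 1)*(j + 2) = j^3 - 2*j^2 - 13*j - 10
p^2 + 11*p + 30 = (p + 5)*(p + 6)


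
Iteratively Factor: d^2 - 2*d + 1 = (d - 1)*(d - 1)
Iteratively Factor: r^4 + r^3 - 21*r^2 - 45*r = (r + 3)*(r^3 - 2*r^2 - 15*r) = (r - 5)*(r + 3)*(r^2 + 3*r) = (r - 5)*(r + 3)^2*(r)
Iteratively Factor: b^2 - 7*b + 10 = (b - 2)*(b - 5)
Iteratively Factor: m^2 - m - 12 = (m + 3)*(m - 4)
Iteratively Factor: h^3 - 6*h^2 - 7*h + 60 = (h + 3)*(h^2 - 9*h + 20) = (h - 4)*(h + 3)*(h - 5)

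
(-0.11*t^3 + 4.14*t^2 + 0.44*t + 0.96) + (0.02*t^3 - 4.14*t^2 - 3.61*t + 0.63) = -0.09*t^3 - 3.17*t + 1.59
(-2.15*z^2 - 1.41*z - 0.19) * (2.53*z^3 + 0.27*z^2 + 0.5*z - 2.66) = -5.4395*z^5 - 4.1478*z^4 - 1.9364*z^3 + 4.9627*z^2 + 3.6556*z + 0.5054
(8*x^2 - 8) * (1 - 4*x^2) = -32*x^4 + 40*x^2 - 8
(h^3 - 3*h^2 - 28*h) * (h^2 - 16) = h^5 - 3*h^4 - 44*h^3 + 48*h^2 + 448*h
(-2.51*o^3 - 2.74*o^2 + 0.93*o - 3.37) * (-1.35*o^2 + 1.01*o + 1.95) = 3.3885*o^5 + 1.1639*o^4 - 8.9174*o^3 + 0.1458*o^2 - 1.5902*o - 6.5715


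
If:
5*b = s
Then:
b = s/5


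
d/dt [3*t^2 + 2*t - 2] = 6*t + 2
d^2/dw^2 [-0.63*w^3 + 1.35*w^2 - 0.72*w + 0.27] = 2.7 - 3.78*w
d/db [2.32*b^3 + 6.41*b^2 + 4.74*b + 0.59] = 6.96*b^2 + 12.82*b + 4.74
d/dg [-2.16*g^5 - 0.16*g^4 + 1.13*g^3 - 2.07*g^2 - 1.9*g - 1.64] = -10.8*g^4 - 0.64*g^3 + 3.39*g^2 - 4.14*g - 1.9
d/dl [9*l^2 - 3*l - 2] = 18*l - 3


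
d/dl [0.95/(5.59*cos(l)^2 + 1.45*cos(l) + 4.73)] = (10.621*cos(l) + 1.3775)*sin(l)/(5.59*cos(l)^2 + 1.45*cos(l) + 4.73)^2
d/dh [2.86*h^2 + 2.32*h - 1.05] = 5.72*h + 2.32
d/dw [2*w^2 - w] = 4*w - 1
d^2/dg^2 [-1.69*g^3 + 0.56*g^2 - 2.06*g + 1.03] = 1.12 - 10.14*g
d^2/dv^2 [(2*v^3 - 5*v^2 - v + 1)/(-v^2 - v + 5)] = 4*(-8*v^3 + 51*v^2 - 69*v + 62)/(v^6 + 3*v^5 - 12*v^4 - 29*v^3 + 60*v^2 + 75*v - 125)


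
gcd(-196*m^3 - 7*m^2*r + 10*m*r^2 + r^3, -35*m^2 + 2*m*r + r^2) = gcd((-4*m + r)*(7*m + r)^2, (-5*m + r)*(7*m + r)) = 7*m + r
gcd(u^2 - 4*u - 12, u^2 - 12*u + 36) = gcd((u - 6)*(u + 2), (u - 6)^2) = u - 6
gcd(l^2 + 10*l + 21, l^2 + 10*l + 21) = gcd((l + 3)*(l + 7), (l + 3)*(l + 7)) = l^2 + 10*l + 21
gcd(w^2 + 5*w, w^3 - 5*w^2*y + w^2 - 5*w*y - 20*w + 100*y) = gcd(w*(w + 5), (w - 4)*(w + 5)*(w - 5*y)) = w + 5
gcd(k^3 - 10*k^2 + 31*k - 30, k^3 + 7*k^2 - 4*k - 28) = k - 2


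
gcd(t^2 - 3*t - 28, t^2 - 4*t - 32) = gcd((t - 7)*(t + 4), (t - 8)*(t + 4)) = t + 4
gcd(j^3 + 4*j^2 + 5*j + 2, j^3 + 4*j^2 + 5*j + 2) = j^3 + 4*j^2 + 5*j + 2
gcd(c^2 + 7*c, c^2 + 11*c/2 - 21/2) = c + 7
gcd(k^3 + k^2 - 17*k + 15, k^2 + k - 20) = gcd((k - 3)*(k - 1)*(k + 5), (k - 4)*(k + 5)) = k + 5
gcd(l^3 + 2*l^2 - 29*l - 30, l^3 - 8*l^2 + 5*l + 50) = l - 5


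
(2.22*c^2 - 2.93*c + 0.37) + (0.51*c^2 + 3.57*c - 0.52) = 2.73*c^2 + 0.64*c - 0.15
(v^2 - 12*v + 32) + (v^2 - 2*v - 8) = 2*v^2 - 14*v + 24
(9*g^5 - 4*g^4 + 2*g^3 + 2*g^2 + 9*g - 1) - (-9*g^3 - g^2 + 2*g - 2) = 9*g^5 - 4*g^4 + 11*g^3 + 3*g^2 + 7*g + 1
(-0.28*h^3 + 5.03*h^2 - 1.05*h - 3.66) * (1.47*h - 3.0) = -0.4116*h^4 + 8.2341*h^3 - 16.6335*h^2 - 2.2302*h + 10.98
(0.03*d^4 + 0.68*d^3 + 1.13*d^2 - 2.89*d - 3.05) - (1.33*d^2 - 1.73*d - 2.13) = 0.03*d^4 + 0.68*d^3 - 0.2*d^2 - 1.16*d - 0.92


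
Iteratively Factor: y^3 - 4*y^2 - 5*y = (y - 5)*(y^2 + y) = (y - 5)*(y + 1)*(y)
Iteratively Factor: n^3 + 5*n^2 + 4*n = (n + 1)*(n^2 + 4*n) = (n + 1)*(n + 4)*(n)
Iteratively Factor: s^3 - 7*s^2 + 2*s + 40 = (s - 5)*(s^2 - 2*s - 8) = (s - 5)*(s + 2)*(s - 4)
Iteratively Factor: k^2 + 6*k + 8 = (k + 2)*(k + 4)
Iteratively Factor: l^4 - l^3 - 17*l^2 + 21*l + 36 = (l + 4)*(l^3 - 5*l^2 + 3*l + 9) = (l - 3)*(l + 4)*(l^2 - 2*l - 3) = (l - 3)*(l + 1)*(l + 4)*(l - 3)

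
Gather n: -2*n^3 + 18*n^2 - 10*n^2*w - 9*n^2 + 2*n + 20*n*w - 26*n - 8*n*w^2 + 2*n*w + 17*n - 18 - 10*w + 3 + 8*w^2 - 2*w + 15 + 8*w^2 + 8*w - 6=-2*n^3 + n^2*(9 - 10*w) + n*(-8*w^2 + 22*w - 7) + 16*w^2 - 4*w - 6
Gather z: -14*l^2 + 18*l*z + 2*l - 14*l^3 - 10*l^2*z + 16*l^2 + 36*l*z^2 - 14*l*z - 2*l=-14*l^3 + 2*l^2 + 36*l*z^2 + z*(-10*l^2 + 4*l)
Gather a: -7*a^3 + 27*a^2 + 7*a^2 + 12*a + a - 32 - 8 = -7*a^3 + 34*a^2 + 13*a - 40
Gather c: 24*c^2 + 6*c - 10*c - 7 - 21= 24*c^2 - 4*c - 28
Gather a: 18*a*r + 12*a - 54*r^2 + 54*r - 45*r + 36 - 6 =a*(18*r + 12) - 54*r^2 + 9*r + 30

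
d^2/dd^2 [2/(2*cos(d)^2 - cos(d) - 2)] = 2*(16*sin(d)^4 - 25*sin(d)^2 + 11*cos(d)/2 - 3*cos(3*d)/2 - 1)/(2*sin(d)^2 + cos(d))^3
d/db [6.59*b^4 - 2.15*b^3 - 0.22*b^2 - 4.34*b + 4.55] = 26.36*b^3 - 6.45*b^2 - 0.44*b - 4.34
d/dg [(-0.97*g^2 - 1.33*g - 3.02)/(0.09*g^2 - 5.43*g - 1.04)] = (5.3868*g^2 + 2.5612*g - 15.0154)/(0.0081*g^4 - 0.9774*g^3 + 29.2977*g^2 + 11.2944*g + 1.0816)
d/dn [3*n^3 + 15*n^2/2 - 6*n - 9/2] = 9*n^2 + 15*n - 6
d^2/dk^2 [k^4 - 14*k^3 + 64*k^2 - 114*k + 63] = 12*k^2 - 84*k + 128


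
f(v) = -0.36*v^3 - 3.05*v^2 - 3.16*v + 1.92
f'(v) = -1.08*v^2 - 6.1*v - 3.16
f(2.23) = -24.29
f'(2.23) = -22.13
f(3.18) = -50.55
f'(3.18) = -33.48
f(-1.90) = -0.62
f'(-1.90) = 4.53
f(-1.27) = 1.75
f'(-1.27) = 2.85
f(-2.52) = -3.72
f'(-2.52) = 5.35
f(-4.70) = -13.23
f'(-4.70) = 1.65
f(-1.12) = 2.14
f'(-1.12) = 2.32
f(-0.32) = 2.63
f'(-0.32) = -1.32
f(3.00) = -44.73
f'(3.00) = -31.18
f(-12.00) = 222.72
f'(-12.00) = -85.48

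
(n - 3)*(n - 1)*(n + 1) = n^3 - 3*n^2 - n + 3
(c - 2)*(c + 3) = c^2 + c - 6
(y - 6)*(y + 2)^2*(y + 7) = y^4 + 5*y^3 - 34*y^2 - 164*y - 168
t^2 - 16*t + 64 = (t - 8)^2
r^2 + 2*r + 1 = (r + 1)^2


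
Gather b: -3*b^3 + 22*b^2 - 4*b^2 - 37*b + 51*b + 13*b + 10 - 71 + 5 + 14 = -3*b^3 + 18*b^2 + 27*b - 42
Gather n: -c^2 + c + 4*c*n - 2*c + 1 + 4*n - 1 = -c^2 - c + n*(4*c + 4)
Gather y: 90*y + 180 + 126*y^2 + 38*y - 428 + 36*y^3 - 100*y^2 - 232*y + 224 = 36*y^3 + 26*y^2 - 104*y - 24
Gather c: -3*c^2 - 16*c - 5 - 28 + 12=-3*c^2 - 16*c - 21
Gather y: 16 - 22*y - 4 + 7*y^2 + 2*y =7*y^2 - 20*y + 12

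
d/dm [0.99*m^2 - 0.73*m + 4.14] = 1.98*m - 0.73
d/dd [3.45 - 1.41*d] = -1.41000000000000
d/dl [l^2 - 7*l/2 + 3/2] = 2*l - 7/2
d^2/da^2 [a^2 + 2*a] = 2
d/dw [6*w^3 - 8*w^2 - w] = 18*w^2 - 16*w - 1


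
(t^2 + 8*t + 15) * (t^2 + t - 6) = t^4 + 9*t^3 + 17*t^2 - 33*t - 90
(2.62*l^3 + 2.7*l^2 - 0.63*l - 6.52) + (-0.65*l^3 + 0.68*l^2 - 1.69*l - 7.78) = 1.97*l^3 + 3.38*l^2 - 2.32*l - 14.3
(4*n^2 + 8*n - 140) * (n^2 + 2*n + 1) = 4*n^4 + 16*n^3 - 120*n^2 - 272*n - 140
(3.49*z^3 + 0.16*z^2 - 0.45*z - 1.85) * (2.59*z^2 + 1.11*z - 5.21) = 9.0391*z^5 + 4.2883*z^4 - 19.1708*z^3 - 6.1246*z^2 + 0.291*z + 9.6385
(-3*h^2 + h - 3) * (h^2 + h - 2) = -3*h^4 - 2*h^3 + 4*h^2 - 5*h + 6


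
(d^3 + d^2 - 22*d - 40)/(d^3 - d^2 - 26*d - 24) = (d^2 - 3*d - 10)/(d^2 - 5*d - 6)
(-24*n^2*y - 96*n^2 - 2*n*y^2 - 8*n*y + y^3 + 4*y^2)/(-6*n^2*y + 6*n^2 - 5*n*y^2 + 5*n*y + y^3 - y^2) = (4*n*y + 16*n + y^2 + 4*y)/(n*y - n + y^2 - y)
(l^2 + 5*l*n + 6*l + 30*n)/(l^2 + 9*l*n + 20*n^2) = (l + 6)/(l + 4*n)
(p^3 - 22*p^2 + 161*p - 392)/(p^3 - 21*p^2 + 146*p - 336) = (p - 7)/(p - 6)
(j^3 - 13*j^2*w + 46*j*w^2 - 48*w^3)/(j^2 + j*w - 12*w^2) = (j^2 - 10*j*w + 16*w^2)/(j + 4*w)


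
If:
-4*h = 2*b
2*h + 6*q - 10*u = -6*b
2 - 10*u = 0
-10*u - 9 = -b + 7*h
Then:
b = 22/9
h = -11/9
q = -46/27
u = 1/5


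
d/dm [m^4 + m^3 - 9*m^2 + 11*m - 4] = 4*m^3 + 3*m^2 - 18*m + 11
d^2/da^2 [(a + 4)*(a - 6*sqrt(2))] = 2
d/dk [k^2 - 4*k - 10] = 2*k - 4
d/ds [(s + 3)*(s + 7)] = 2*s + 10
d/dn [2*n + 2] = 2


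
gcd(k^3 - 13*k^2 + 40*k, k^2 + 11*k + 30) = 1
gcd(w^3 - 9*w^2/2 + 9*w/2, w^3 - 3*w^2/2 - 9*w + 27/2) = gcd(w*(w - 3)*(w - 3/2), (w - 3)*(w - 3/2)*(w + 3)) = w^2 - 9*w/2 + 9/2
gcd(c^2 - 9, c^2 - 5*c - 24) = c + 3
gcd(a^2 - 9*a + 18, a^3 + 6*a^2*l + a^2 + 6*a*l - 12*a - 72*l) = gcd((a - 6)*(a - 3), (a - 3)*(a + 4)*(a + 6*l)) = a - 3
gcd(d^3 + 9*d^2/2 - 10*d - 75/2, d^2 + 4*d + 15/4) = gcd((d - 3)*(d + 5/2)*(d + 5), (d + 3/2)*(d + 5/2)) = d + 5/2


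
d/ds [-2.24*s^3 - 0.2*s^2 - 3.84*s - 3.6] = -6.72*s^2 - 0.4*s - 3.84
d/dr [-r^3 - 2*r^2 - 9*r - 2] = -3*r^2 - 4*r - 9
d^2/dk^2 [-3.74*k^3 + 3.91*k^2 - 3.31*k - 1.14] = 7.82 - 22.44*k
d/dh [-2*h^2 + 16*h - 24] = 16 - 4*h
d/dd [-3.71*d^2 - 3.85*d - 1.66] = -7.42*d - 3.85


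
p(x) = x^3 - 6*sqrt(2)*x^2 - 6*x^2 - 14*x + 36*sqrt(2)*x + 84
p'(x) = 3*x^2 - 12*sqrt(2)*x - 12*x - 14 + 36*sqrt(2)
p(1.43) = 110.09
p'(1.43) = 1.62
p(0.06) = 86.16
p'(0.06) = 35.18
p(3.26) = 85.03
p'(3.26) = -25.65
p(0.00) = 84.00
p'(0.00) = 36.91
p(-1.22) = 15.59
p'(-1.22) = 76.72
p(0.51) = 99.19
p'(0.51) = 22.92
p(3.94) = 65.73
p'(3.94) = -30.66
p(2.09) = 107.00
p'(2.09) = -10.53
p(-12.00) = -4172.82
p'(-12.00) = 816.56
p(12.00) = 169.06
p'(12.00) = 121.26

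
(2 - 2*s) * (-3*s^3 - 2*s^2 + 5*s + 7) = 6*s^4 - 2*s^3 - 14*s^2 - 4*s + 14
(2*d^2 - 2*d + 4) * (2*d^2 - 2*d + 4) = 4*d^4 - 8*d^3 + 20*d^2 - 16*d + 16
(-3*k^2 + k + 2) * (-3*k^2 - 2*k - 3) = 9*k^4 + 3*k^3 + k^2 - 7*k - 6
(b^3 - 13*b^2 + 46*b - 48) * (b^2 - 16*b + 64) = b^5 - 29*b^4 + 318*b^3 - 1616*b^2 + 3712*b - 3072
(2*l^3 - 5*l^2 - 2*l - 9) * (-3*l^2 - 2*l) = -6*l^5 + 11*l^4 + 16*l^3 + 31*l^2 + 18*l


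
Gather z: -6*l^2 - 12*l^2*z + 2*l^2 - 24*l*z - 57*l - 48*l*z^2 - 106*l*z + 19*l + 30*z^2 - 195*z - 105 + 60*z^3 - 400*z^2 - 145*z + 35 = -4*l^2 - 38*l + 60*z^3 + z^2*(-48*l - 370) + z*(-12*l^2 - 130*l - 340) - 70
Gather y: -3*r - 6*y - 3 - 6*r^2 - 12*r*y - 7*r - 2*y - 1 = -6*r^2 - 10*r + y*(-12*r - 8) - 4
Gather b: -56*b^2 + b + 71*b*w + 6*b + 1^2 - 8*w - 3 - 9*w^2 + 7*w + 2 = -56*b^2 + b*(71*w + 7) - 9*w^2 - w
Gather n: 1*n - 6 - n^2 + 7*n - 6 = -n^2 + 8*n - 12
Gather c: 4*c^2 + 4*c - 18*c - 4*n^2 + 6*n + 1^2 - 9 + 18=4*c^2 - 14*c - 4*n^2 + 6*n + 10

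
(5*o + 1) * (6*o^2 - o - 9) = 30*o^3 + o^2 - 46*o - 9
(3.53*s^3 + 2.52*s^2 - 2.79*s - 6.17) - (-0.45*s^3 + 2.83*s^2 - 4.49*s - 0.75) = 3.98*s^3 - 0.31*s^2 + 1.7*s - 5.42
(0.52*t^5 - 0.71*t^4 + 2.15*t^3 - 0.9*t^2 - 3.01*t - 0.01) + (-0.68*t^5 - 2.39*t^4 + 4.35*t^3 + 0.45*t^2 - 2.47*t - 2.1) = -0.16*t^5 - 3.1*t^4 + 6.5*t^3 - 0.45*t^2 - 5.48*t - 2.11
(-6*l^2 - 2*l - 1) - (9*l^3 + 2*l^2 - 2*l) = -9*l^3 - 8*l^2 - 1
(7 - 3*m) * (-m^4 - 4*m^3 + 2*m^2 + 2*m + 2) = 3*m^5 + 5*m^4 - 34*m^3 + 8*m^2 + 8*m + 14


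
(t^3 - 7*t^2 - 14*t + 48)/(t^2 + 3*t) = t - 10 + 16/t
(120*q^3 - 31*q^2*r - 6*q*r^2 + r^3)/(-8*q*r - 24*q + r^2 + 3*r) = (-15*q^2 + 2*q*r + r^2)/(r + 3)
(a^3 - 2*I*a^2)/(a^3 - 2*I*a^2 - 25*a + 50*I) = a^2/(a^2 - 25)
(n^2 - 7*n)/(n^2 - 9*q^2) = n*(n - 7)/(n^2 - 9*q^2)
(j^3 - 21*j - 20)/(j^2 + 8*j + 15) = (j^3 - 21*j - 20)/(j^2 + 8*j + 15)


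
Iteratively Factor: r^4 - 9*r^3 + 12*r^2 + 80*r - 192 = (r - 4)*(r^3 - 5*r^2 - 8*r + 48) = (r - 4)^2*(r^2 - r - 12) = (r - 4)^3*(r + 3)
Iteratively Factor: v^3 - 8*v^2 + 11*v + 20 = (v - 4)*(v^2 - 4*v - 5) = (v - 4)*(v + 1)*(v - 5)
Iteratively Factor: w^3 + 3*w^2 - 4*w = (w + 4)*(w^2 - w) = w*(w + 4)*(w - 1)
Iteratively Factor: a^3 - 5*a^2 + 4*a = (a - 1)*(a^2 - 4*a) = a*(a - 1)*(a - 4)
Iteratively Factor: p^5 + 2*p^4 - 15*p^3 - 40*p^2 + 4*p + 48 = (p - 4)*(p^4 + 6*p^3 + 9*p^2 - 4*p - 12) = (p - 4)*(p + 2)*(p^3 + 4*p^2 + p - 6) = (p - 4)*(p + 2)^2*(p^2 + 2*p - 3) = (p - 4)*(p - 1)*(p + 2)^2*(p + 3)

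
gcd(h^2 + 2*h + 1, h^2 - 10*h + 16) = 1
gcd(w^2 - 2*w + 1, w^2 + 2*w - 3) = w - 1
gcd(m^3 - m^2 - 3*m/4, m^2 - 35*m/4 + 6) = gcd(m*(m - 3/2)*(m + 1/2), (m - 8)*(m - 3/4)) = 1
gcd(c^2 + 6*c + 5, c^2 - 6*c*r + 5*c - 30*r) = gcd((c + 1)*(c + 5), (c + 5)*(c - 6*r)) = c + 5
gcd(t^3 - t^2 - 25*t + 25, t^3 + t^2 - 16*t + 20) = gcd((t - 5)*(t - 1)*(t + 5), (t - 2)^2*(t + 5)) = t + 5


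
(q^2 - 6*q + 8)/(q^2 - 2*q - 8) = (q - 2)/(q + 2)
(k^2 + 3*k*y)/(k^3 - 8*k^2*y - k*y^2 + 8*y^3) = k*(k + 3*y)/(k^3 - 8*k^2*y - k*y^2 + 8*y^3)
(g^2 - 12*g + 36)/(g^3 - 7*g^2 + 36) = (g - 6)/(g^2 - g - 6)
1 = 1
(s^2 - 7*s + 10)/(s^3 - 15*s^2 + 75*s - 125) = (s - 2)/(s^2 - 10*s + 25)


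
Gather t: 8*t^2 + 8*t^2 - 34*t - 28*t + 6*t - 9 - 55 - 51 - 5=16*t^2 - 56*t - 120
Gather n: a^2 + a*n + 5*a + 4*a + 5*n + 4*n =a^2 + 9*a + n*(a + 9)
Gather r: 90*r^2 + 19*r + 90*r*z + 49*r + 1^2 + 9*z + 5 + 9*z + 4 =90*r^2 + r*(90*z + 68) + 18*z + 10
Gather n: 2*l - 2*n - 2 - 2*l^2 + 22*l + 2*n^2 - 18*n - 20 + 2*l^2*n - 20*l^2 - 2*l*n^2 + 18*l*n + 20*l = -22*l^2 + 44*l + n^2*(2 - 2*l) + n*(2*l^2 + 18*l - 20) - 22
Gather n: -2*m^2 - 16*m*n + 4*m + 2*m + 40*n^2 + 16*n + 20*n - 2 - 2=-2*m^2 + 6*m + 40*n^2 + n*(36 - 16*m) - 4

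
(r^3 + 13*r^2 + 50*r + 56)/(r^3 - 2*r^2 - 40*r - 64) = (r + 7)/(r - 8)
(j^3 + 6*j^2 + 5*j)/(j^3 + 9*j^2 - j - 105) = j*(j + 1)/(j^2 + 4*j - 21)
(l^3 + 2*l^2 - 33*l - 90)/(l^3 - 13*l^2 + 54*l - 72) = (l^2 + 8*l + 15)/(l^2 - 7*l + 12)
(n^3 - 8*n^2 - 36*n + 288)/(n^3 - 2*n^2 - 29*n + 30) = (n^2 - 2*n - 48)/(n^2 + 4*n - 5)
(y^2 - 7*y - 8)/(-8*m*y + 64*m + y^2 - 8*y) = (y + 1)/(-8*m + y)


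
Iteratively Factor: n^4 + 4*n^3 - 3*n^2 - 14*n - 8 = (n + 1)*(n^3 + 3*n^2 - 6*n - 8) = (n + 1)^2*(n^2 + 2*n - 8) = (n + 1)^2*(n + 4)*(n - 2)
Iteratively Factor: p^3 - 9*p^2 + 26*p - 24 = (p - 2)*(p^2 - 7*p + 12) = (p - 4)*(p - 2)*(p - 3)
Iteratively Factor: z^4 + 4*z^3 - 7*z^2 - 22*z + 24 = (z - 2)*(z^3 + 6*z^2 + 5*z - 12) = (z - 2)*(z + 4)*(z^2 + 2*z - 3) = (z - 2)*(z - 1)*(z + 4)*(z + 3)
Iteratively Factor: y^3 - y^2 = (y)*(y^2 - y) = y*(y - 1)*(y)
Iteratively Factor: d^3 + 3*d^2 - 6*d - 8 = (d + 1)*(d^2 + 2*d - 8) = (d + 1)*(d + 4)*(d - 2)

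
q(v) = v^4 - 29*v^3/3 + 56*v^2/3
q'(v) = 4*v^3 - 29*v^2 + 112*v/3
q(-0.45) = 4.70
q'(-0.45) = -23.04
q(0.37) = 2.08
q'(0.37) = 10.05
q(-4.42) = 1581.08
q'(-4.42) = -1076.97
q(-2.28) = 238.63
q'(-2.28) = -283.28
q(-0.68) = 11.88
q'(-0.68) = -40.05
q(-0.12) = 0.29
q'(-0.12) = -4.90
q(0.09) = 0.14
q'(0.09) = 3.13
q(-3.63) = 881.98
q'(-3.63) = -708.98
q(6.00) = -120.00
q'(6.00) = 44.00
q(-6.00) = 4056.00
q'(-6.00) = -2132.00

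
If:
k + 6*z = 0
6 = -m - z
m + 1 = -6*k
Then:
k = 30/37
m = -217/37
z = -5/37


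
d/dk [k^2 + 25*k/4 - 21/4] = 2*k + 25/4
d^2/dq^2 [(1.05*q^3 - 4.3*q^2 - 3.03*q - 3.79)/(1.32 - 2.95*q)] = (-18.27525*q^3 + 24.5322*q^2 - 10.97712*q + 104.54723)/(25.672375*q^3 - 34.4619*q^2 + 15.42024*q - 2.299968)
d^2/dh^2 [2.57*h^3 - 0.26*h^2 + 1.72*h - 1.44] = 15.42*h - 0.52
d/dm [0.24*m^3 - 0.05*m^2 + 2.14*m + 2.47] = 0.72*m^2 - 0.1*m + 2.14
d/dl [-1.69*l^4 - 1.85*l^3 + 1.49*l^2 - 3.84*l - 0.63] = -6.76*l^3 - 5.55*l^2 + 2.98*l - 3.84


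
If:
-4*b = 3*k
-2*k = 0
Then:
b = 0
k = 0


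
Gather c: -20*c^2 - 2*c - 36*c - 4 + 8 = -20*c^2 - 38*c + 4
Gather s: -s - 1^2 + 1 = -s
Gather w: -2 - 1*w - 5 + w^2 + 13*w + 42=w^2 + 12*w + 35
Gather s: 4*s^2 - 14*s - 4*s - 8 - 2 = 4*s^2 - 18*s - 10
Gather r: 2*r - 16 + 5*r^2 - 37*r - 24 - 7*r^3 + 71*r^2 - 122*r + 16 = -7*r^3 + 76*r^2 - 157*r - 24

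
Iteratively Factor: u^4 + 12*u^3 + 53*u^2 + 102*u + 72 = (u + 4)*(u^3 + 8*u^2 + 21*u + 18) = (u + 3)*(u + 4)*(u^2 + 5*u + 6) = (u + 2)*(u + 3)*(u + 4)*(u + 3)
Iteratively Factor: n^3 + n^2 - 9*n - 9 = (n - 3)*(n^2 + 4*n + 3) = (n - 3)*(n + 3)*(n + 1)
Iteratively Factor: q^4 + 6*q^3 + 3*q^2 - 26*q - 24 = (q - 2)*(q^3 + 8*q^2 + 19*q + 12) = (q - 2)*(q + 4)*(q^2 + 4*q + 3) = (q - 2)*(q + 1)*(q + 4)*(q + 3)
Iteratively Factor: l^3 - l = (l - 1)*(l^2 + l) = (l - 1)*(l + 1)*(l)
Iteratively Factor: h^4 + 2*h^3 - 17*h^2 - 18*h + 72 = (h + 4)*(h^3 - 2*h^2 - 9*h + 18) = (h - 2)*(h + 4)*(h^2 - 9) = (h - 2)*(h + 3)*(h + 4)*(h - 3)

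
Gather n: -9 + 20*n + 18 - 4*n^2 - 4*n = -4*n^2 + 16*n + 9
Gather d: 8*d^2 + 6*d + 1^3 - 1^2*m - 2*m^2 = 8*d^2 + 6*d - 2*m^2 - m + 1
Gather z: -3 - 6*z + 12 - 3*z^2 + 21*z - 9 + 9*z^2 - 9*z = 6*z^2 + 6*z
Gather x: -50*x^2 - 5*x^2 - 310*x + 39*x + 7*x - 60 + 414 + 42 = -55*x^2 - 264*x + 396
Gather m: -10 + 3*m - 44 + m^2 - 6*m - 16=m^2 - 3*m - 70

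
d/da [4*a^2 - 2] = 8*a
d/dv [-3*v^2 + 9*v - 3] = 9 - 6*v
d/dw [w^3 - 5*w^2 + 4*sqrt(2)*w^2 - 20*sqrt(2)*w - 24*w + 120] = 3*w^2 - 10*w + 8*sqrt(2)*w - 20*sqrt(2) - 24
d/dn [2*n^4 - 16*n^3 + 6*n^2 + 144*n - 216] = 8*n^3 - 48*n^2 + 12*n + 144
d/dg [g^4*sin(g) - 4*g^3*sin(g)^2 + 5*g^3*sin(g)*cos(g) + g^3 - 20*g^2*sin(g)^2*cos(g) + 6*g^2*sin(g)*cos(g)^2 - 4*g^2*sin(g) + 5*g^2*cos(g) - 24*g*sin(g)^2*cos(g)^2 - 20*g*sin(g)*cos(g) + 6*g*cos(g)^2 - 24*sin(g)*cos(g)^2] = g^4*cos(g) + 4*g^3*sin(g) - 4*g^3*sin(2*g) + 5*g^3*cos(2*g) + 15*g^2*sin(2*g)/2 - 15*g^2*sin(3*g) - 5*g^2*cos(g)/2 + 6*g^2*cos(2*g) + 9*g^2*cos(3*g)/2 - 3*g^2 - 5*g*sin(g) - 6*g*sin(2*g) + 3*g*sin(3*g) - 12*g*sin(4*g) - 20*g*cos(2*g) + 10*g*cos(3*g) - 10*sin(2*g) - 6*cos(g) + 6*cos(2*g)^2 + 3*cos(2*g) - 18*cos(3*g) - 3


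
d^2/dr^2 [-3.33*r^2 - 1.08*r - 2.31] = -6.66000000000000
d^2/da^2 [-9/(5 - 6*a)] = 648/(6*a - 5)^3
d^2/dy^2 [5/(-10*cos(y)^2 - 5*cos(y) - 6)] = 25*(80*sin(y)^4 + 3*sin(y)^2 - 87*cos(y)/2 + 15*cos(3*y)/2 - 69)/(-10*sin(y)^2 + 5*cos(y) + 16)^3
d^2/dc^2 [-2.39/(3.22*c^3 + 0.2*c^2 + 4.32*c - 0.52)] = ((46.1748*c + 0.956)*(3.22*c^3 + 0.2*c^2 + 4.32*c - 0.52) - 2.39*(9.66*c^2 + 0.4*c + 4.32)*(19.32*c^2 + 0.8*c + 8.64))/(3.22*c^3 + 0.2*c^2 + 4.32*c - 0.52)^3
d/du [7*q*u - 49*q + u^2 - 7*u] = 7*q + 2*u - 7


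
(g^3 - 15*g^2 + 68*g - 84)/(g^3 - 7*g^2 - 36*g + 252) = (g - 2)/(g + 6)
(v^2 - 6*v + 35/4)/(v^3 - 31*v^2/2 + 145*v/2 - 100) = (v - 7/2)/(v^2 - 13*v + 40)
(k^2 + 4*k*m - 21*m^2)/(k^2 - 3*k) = (k^2 + 4*k*m - 21*m^2)/(k*(k - 3))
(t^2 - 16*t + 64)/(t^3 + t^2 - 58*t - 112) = (t - 8)/(t^2 + 9*t + 14)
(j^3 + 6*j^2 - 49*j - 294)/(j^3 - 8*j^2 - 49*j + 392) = (j + 6)/(j - 8)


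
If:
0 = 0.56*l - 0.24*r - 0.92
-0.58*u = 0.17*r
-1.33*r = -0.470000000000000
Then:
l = 1.79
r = 0.35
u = -0.10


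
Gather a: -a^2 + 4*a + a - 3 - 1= -a^2 + 5*a - 4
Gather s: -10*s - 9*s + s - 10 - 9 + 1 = -18*s - 18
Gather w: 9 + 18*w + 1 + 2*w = 20*w + 10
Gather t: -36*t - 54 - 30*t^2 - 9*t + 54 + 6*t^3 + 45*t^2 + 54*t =6*t^3 + 15*t^2 + 9*t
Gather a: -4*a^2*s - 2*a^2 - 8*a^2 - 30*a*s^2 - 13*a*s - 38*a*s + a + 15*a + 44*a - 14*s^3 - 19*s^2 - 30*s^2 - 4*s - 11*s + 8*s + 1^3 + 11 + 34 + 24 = a^2*(-4*s - 10) + a*(-30*s^2 - 51*s + 60) - 14*s^3 - 49*s^2 - 7*s + 70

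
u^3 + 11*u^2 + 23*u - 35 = (u - 1)*(u + 5)*(u + 7)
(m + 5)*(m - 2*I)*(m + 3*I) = m^3 + 5*m^2 + I*m^2 + 6*m + 5*I*m + 30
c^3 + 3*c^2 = c^2*(c + 3)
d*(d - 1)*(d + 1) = d^3 - d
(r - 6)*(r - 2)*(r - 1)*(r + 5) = r^4 - 4*r^3 - 25*r^2 + 88*r - 60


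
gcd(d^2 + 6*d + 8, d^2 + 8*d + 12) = d + 2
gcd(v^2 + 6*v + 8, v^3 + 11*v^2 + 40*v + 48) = v + 4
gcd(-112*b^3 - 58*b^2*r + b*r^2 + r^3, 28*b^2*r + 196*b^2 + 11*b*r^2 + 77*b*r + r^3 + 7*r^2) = 7*b + r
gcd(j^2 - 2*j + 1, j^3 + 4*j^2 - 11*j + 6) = j^2 - 2*j + 1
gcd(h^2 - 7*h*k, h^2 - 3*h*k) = h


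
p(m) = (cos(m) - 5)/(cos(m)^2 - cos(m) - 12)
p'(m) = (2*sin(m)*cos(m) - sin(m))*(cos(m) - 5)/(cos(m)^2 - cos(m) - 12)^2 - sin(m)/(cos(m)^2 - cos(m) - 12) = (cos(m)^2 - 10*cos(m) + 17)*sin(m)/(sin(m)^2 + cos(m) + 11)^2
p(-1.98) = 0.47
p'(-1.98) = -0.15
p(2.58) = 0.56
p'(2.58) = 0.13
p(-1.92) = 0.46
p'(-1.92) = -0.14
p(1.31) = 0.39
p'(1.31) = 0.09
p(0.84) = 0.35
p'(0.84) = 0.05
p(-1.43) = 0.40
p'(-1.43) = -0.11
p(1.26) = 0.38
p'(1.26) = 0.09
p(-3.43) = 0.59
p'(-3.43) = 0.08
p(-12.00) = 0.34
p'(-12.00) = 0.03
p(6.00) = 0.34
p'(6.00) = -0.02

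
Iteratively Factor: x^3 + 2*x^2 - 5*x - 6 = (x - 2)*(x^2 + 4*x + 3) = (x - 2)*(x + 1)*(x + 3)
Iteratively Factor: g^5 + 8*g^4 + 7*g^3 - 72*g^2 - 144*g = (g + 4)*(g^4 + 4*g^3 - 9*g^2 - 36*g) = (g + 4)^2*(g^3 - 9*g) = (g + 3)*(g + 4)^2*(g^2 - 3*g) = (g - 3)*(g + 3)*(g + 4)^2*(g)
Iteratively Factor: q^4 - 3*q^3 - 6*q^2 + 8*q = (q)*(q^3 - 3*q^2 - 6*q + 8) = q*(q + 2)*(q^2 - 5*q + 4) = q*(q - 4)*(q + 2)*(q - 1)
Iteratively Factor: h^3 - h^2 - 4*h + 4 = (h - 2)*(h^2 + h - 2) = (h - 2)*(h - 1)*(h + 2)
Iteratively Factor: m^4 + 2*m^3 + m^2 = (m)*(m^3 + 2*m^2 + m) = m*(m + 1)*(m^2 + m) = m^2*(m + 1)*(m + 1)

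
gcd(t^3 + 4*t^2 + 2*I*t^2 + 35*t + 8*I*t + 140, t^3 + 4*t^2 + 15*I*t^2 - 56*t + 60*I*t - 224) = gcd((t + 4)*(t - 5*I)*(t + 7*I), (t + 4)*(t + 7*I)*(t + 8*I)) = t^2 + t*(4 + 7*I) + 28*I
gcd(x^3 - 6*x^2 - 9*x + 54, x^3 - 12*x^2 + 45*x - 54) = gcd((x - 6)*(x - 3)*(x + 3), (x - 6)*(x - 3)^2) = x^2 - 9*x + 18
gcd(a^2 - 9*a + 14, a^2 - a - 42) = a - 7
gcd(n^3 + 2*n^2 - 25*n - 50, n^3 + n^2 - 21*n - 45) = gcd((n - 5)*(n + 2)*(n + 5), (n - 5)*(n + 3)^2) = n - 5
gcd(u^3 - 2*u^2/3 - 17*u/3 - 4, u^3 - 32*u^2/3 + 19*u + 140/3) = u + 4/3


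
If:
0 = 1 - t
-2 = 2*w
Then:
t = 1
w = -1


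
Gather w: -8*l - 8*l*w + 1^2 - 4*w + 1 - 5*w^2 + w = -8*l - 5*w^2 + w*(-8*l - 3) + 2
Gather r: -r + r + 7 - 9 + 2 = 0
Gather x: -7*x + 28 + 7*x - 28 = 0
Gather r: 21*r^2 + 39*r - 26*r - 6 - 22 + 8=21*r^2 + 13*r - 20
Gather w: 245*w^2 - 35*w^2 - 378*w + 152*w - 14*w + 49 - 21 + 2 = 210*w^2 - 240*w + 30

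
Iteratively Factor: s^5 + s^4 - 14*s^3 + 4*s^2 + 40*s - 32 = (s + 2)*(s^4 - s^3 - 12*s^2 + 28*s - 16) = (s + 2)*(s + 4)*(s^3 - 5*s^2 + 8*s - 4) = (s - 2)*(s + 2)*(s + 4)*(s^2 - 3*s + 2) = (s - 2)^2*(s + 2)*(s + 4)*(s - 1)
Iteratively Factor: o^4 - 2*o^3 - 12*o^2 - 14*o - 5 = (o - 5)*(o^3 + 3*o^2 + 3*o + 1) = (o - 5)*(o + 1)*(o^2 + 2*o + 1) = (o - 5)*(o + 1)^2*(o + 1)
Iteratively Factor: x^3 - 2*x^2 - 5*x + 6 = (x - 1)*(x^2 - x - 6) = (x - 1)*(x + 2)*(x - 3)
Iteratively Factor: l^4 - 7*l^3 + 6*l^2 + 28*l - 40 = (l - 2)*(l^3 - 5*l^2 - 4*l + 20) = (l - 5)*(l - 2)*(l^2 - 4) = (l - 5)*(l - 2)*(l + 2)*(l - 2)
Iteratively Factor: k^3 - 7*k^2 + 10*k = (k - 5)*(k^2 - 2*k) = k*(k - 5)*(k - 2)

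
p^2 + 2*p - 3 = (p - 1)*(p + 3)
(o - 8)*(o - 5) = o^2 - 13*o + 40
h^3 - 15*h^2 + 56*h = h*(h - 8)*(h - 7)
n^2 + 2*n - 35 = (n - 5)*(n + 7)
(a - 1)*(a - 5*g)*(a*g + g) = a^3*g - 5*a^2*g^2 - a*g + 5*g^2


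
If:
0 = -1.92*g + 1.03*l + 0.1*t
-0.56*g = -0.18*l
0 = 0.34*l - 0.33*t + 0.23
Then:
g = -0.04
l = -0.14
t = 0.56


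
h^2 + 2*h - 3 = (h - 1)*(h + 3)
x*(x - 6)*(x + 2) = x^3 - 4*x^2 - 12*x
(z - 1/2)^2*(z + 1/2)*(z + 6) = z^4 + 11*z^3/2 - 13*z^2/4 - 11*z/8 + 3/4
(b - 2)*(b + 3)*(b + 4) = b^3 + 5*b^2 - 2*b - 24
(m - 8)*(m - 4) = m^2 - 12*m + 32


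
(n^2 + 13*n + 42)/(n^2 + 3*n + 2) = (n^2 + 13*n + 42)/(n^2 + 3*n + 2)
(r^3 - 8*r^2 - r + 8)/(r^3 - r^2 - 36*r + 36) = (r^2 - 7*r - 8)/(r^2 - 36)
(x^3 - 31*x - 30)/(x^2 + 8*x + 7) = (x^2 - x - 30)/(x + 7)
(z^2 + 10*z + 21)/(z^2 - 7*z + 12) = (z^2 + 10*z + 21)/(z^2 - 7*z + 12)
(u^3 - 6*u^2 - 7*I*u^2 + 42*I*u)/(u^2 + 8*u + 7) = u*(u^2 - 6*u - 7*I*u + 42*I)/(u^2 + 8*u + 7)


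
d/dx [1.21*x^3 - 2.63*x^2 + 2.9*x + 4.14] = 3.63*x^2 - 5.26*x + 2.9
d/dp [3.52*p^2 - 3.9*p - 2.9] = 7.04*p - 3.9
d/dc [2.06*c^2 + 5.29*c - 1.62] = 4.12*c + 5.29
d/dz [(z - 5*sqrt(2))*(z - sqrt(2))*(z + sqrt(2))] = 3*z^2 - 10*sqrt(2)*z - 2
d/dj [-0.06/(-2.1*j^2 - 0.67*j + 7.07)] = (-0.252*j - 0.0402)/(2.1*j^2 + 0.67*j - 7.07)^2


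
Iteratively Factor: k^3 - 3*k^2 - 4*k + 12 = (k - 2)*(k^2 - k - 6) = (k - 2)*(k + 2)*(k - 3)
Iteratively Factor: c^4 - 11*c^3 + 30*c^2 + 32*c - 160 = (c - 4)*(c^3 - 7*c^2 + 2*c + 40) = (c - 5)*(c - 4)*(c^2 - 2*c - 8) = (c - 5)*(c - 4)*(c + 2)*(c - 4)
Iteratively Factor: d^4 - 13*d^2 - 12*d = (d - 4)*(d^3 + 4*d^2 + 3*d) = (d - 4)*(d + 3)*(d^2 + d) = d*(d - 4)*(d + 3)*(d + 1)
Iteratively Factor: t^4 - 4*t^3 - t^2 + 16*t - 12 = (t - 3)*(t^3 - t^2 - 4*t + 4) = (t - 3)*(t + 2)*(t^2 - 3*t + 2) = (t - 3)*(t - 1)*(t + 2)*(t - 2)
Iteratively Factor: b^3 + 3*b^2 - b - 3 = (b + 3)*(b^2 - 1) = (b - 1)*(b + 3)*(b + 1)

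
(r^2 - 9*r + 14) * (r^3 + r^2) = r^5 - 8*r^4 + 5*r^3 + 14*r^2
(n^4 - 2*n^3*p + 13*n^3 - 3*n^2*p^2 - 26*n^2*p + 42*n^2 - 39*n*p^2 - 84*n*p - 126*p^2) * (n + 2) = n^5 - 2*n^4*p + 15*n^4 - 3*n^3*p^2 - 30*n^3*p + 68*n^3 - 45*n^2*p^2 - 136*n^2*p + 84*n^2 - 204*n*p^2 - 168*n*p - 252*p^2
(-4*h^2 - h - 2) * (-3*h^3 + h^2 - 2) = 12*h^5 - h^4 + 5*h^3 + 6*h^2 + 2*h + 4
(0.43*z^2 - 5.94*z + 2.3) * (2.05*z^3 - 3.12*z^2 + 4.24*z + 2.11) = 0.8815*z^5 - 13.5186*z^4 + 25.071*z^3 - 31.4543*z^2 - 2.7814*z + 4.853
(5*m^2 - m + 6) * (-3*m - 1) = -15*m^3 - 2*m^2 - 17*m - 6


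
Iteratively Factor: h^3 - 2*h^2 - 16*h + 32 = (h - 4)*(h^2 + 2*h - 8) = (h - 4)*(h - 2)*(h + 4)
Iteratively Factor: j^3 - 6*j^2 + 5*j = (j - 1)*(j^2 - 5*j) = (j - 5)*(j - 1)*(j)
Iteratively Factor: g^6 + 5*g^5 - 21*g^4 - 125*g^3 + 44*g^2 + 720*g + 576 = (g + 4)*(g^5 + g^4 - 25*g^3 - 25*g^2 + 144*g + 144) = (g + 4)^2*(g^4 - 3*g^3 - 13*g^2 + 27*g + 36) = (g + 1)*(g + 4)^2*(g^3 - 4*g^2 - 9*g + 36) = (g - 4)*(g + 1)*(g + 4)^2*(g^2 - 9) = (g - 4)*(g - 3)*(g + 1)*(g + 4)^2*(g + 3)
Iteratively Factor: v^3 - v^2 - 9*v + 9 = (v + 3)*(v^2 - 4*v + 3) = (v - 1)*(v + 3)*(v - 3)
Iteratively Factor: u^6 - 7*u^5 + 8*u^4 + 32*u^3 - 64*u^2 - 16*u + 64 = (u + 1)*(u^5 - 8*u^4 + 16*u^3 + 16*u^2 - 80*u + 64) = (u - 2)*(u + 1)*(u^4 - 6*u^3 + 4*u^2 + 24*u - 32) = (u - 2)^2*(u + 1)*(u^3 - 4*u^2 - 4*u + 16) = (u - 2)^2*(u + 1)*(u + 2)*(u^2 - 6*u + 8) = (u - 4)*(u - 2)^2*(u + 1)*(u + 2)*(u - 2)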